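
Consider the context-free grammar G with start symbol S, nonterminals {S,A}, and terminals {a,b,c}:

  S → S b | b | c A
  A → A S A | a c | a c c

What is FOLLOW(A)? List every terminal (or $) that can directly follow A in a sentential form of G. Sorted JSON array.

Compute FIRST by fixpoint:
pass 1:
  A via A→a c: +{a}
  S via S→b: +{b}
  S via S→c A: +{c}
  FIRST(S)={b,c}  FIRST(A)={a}
pass 2: (no change)
  FIRST(S)={b,c}  FIRST(A)={a}

Compute FOLLOW by fixpoint:
FOLLOW(S) := {$}
round 1:
  A→A S A: FOLLOW(A) ⊇ FIRST(S) = {b,c}; new: +{b,c}
  A→A S A: FOLLOW(S) ⊇ FIRST(A) = {a}; new: +{a}
  S→S b: FOLLOW(S) ⊇ FIRST(b) = {b}; new: +{b}
  S→c A: FOLLOW(A) ⊇ FOLLOW(S) ⊇ {$,a,b}; new: +{$,a}
  FOLLOW(S)={$,a,b}  FOLLOW(A)={$,a,b,c}
round 2: — fixpoint
  FOLLOW(S)={$,a,b}  FOLLOW(A)={$,a,b,c}

FOLLOW(A) = ["$", "a", "b", "c"]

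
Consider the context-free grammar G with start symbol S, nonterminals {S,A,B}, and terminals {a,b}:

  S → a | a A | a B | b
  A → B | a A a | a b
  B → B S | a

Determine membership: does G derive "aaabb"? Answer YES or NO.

CNF form of G:
  S -> T0 A | T0 B | a | b
  A -> B S | T0 T1 | T0 X2 | a
  B -> B S | a
  T0 -> a
  T1 -> b
  X2 -> A T0

Fill CYK table bottom-up:
  T[0,0] 'a' = {A,B,S,T0}  orig:{A,B,S}
  T[1,1] 'a' = {A,B,S,T0}  orig:{A,B,S}
  T[2,2] 'a' = {A,B,S,T0}  orig:{A,B,S}
  T[3,3] 'b' = {S,T1}  orig:{S}
  T[4,4] 'b' = {S,T1}  orig:{S}
  T[0,1] 'aa' = {A,B,S,X2}  orig:{A,B,S}
  T[1,2] 'aa' = {A,B,S,X2}  orig:{A,B,S}
  T[2,3] 'ab' = {A,B}
  T[3,4] 'bb' = ∅
  T[0,2] 'aaa' = {A,B,S,X2}  orig:{A,B,S}
  T[1,3] 'aab' = {A,B,S}
  T[2,4] 'abb' = {A,B}
  T[0,3] 'aaab' = {A,B,S}
  T[1,4] 'aabb' = {A,B,S}
  T[0,4] 'aaabb' = {A,B,S}

S ∈ T[0,4] ⇒ YES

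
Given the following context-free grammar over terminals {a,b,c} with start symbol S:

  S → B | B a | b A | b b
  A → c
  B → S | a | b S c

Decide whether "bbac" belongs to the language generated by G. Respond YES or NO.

CNF form of G:
  S -> B T0 | T1 A | T1 T1 | T1 X4 | a
  A -> c
  B -> B T0 | T1 A | T1 T1 | T1 X3 | a
  T0 -> a
  T1 -> b
  T2 -> c
  X3 -> S T2
  X4 -> S T2

Fill CYK table bottom-up:
  [0..0]={T1}  "b"  orig:{}
  [1..1]={T1}  "b"  orig:{}
  [2..2]={B,S,T0}  "a"  orig:{B,S}
  [3..3]={A,T2}  "c"  orig:{A}
  [0..1]={B,S}  "bb"
  [1..2]=∅  "ba"
  [2..3]={X3,X4}  "ac"  orig:{}
  [0..2]={B,S}  "bba"
  [1..3]={B,S}  "bac"
  [0..3]={X3,X4}  "bbac"  orig:{}

S ∉ T[0,3] ⇒ NO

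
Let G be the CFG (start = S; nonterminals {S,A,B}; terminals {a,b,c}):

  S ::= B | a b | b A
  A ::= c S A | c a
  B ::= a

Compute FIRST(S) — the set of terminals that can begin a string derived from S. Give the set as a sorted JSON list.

FIRST sets, iterate to fixpoint:
round 1:
  A via A→c S A: +{c}
  B via B→a: +{a}
  S via S→B: +{a}
  S via S→b A: +{b}
  FIRST(S)={a,b}  FIRST(A)={c}  FIRST(B)={a}
round 2: — fixpoint
  FIRST(S)={a,b}  FIRST(A)={c}  FIRST(B)={a}

FIRST(S) = ["a", "b"]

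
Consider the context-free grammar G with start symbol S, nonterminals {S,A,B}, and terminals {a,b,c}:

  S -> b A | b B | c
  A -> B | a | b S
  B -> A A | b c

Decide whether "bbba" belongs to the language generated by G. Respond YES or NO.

Convert to CNF:
  S -> T0 A | T0 B | c
  A -> A A | T0 S | T0 T1 | a
  B -> A A | T0 T1
  T0 -> b
  T1 -> c

CYK table (by increasing span):
  cell(0,0) b: {T0}  orig:{}
  cell(1,1) b: {T0}  orig:{}
  cell(2,2) b: {T0}  orig:{}
  cell(3,3) a: {A}
  cell(0,1) bb: ∅
  cell(1,2) bb: ∅
  cell(2,3) ba: {S}
  cell(0,2) bbb: ∅
  cell(1,3) bba: {A}
  cell(0,3) bbba: {S}

S ∈ T[0,3] ⇒ YES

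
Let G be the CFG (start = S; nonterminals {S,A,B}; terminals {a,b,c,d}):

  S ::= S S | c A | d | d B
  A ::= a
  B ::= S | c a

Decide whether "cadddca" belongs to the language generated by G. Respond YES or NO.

CNF form of G:
  S -> S S | T0 A | T2 B | d
  A -> a
  B -> S S | T0 A | T0 T1 | T2 B | d
  T0 -> c
  T1 -> a
  T2 -> d

Fill CYK table bottom-up:
  cell(0,0) c: {T0}  orig:{}
  cell(1,1) a: {A,T1}  orig:{A}
  cell(2,2) d: {B,S,T2}  orig:{B,S}
  cell(3,3) d: {B,S,T2}  orig:{B,S}
  cell(4,4) d: {B,S,T2}  orig:{B,S}
  cell(5,5) c: {T0}  orig:{}
  cell(6,6) a: {A,T1}  orig:{A}
  cell(0,1) ca: {B,S}
  cell(1,2) ad: ∅
  cell(2,3) dd: {B,S}
  cell(3,4) dd: {B,S}
  cell(4,5) dc: ∅
  cell(5,6) ca: {B,S}
  cell(0,2) cad: {B,S}
  cell(1,3) add: ∅
  cell(2,4) ddd: {B,S}
  cell(3,5) ddc: ∅
  cell(4,6) dca: {B,S}
  cell(0,3) cadd: {B,S}
  cell(1,4) addd: ∅
  cell(2,5) dddc: ∅
  cell(3,6) ddca: {B,S}
  cell(0,4) caddd: {B,S}
  cell(1,5) adddc: ∅
  cell(2,6) dddca: {B,S}
  cell(0,5) cadddc: ∅
  cell(1,6) adddca: ∅
  cell(0,6) cadddca: {B,S}

S ∈ T[0,6] ⇒ YES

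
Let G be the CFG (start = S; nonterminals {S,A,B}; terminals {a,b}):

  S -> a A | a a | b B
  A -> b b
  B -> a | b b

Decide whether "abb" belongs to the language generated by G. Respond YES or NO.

CNF form of G:
  S -> T0 B | T1 A | T1 T1
  A -> T0 T0
  B -> T0 T0 | a
  T0 -> b
  T1 -> a

CYK fill:
  cell(0,0) a: {B,T1}  orig:{B}
  cell(1,1) b: {T0}  orig:{}
  cell(2,2) b: {T0}  orig:{}
  cell(0,1) ab: ∅
  cell(1,2) bb: {A,B}
  cell(0,2) abb: {S}

S ∈ T[0,2] ⇒ YES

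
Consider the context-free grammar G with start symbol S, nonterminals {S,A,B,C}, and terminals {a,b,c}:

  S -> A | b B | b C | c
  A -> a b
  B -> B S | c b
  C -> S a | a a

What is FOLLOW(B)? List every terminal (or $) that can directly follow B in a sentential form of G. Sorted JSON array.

FIRST sets, iterate to fixpoint:
iter 1:
  A via A→a b: +{a}
  B via B→c b: +{c}
  C via C→a a: +{a}
  S via S→A: +{a}
  S via S→b B: +{b}
  S via S→c: +{c}
  FIRST[S]={a,b,c}  FIRST[A]={a}  FIRST[B]={c}  FIRST[C]={a}
iter 2:
  C via C→S a: +{b,c}
  FIRST[S]={a,b,c}  FIRST[A]={a}  FIRST[B]={c}  FIRST[C]={a,b,c}
iter 3: (no change)
  FIRST[S]={a,b,c}  FIRST[A]={a}  FIRST[B]={c}  FIRST[C]={a,b,c}

Compute FOLLOW by fixpoint:
seed FOLLOW(S) with $
[1]
  B→B S: FOLLOW(B) ⊇ FIRST(S) = {a,b,c}; new: +{a,b,c}
  B→B S: FOLLOW(S) ⊇ FOLLOW(B) ⊇ {a,b,c}; new: +{a,b,c}
  S→A: FOLLOW(A) ⊇ FOLLOW(S) ⊇ {$,a,b,c}; new: +{$,a,b,c}
  S→b B: FOLLOW(B) ⊇ FOLLOW(S) ⊇ {$,a,b,c}; new: +{$}
  S→b C: FOLLOW(C) ⊇ FOLLOW(S) ⊇ {$,a,b,c}; new: +{$,a,b,c}
  FOLLOW[S]={$,a,b,c}  FOLLOW[A]={$,a,b,c}  FOLLOW[B]={$,a,b,c}  FOLLOW[C]={$,a,b,c}
[2] done
  FOLLOW[S]={$,a,b,c}  FOLLOW[A]={$,a,b,c}  FOLLOW[B]={$,a,b,c}  FOLLOW[C]={$,a,b,c}

FOLLOW(B) = ["$", "a", "b", "c"]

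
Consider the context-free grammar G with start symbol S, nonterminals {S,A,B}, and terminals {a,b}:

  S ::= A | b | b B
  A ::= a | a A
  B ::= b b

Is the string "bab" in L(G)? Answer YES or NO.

Convert to CNF:
  S -> T0 A | T1 B | a | b
  A -> T0 A | a
  B -> T1 T1
  T0 -> a
  T1 -> b

Fill CYK table bottom-up:
  [0..0]={S,T1}  "b"  orig:{S}
  [1..1]={A,S,T0}  "a"  orig:{A,S}
  [2..2]={S,T1}  "b"  orig:{S}
  [0..1]=∅  "ba"
  [1..2]=∅  "ab"
  [0..2]=∅  "bab"

S ∉ T[0,2] ⇒ NO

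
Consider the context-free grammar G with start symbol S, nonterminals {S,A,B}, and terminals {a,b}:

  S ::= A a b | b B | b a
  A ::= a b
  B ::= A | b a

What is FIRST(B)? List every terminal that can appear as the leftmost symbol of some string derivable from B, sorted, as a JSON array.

Compute FIRST by fixpoint:
[1]
  A via A→a b: +{a}
  B via B→A: +{a}
  B via B→b a: +{b}
  S via S→A a b: +{a}
  S via S→b B: +{b}
  S: {a,b}  A: {a}  B: {a,b}
[2] — fixpoint
  S: {a,b}  A: {a}  B: {a,b}

FIRST(B) = ["a", "b"]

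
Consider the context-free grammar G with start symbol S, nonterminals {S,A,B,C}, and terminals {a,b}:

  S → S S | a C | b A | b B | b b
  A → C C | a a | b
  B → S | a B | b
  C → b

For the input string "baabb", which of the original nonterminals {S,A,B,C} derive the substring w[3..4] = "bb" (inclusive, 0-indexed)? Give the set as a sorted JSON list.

Convert to CNF:
  S -> S S | T0 C | T1 A | T1 B | T1 T1
  A -> C C | T0 T0 | b
  B -> S S | T0 B | T0 C | T1 A | T1 B | T1 T1 | b
  C -> b
  T0 -> a
  T1 -> b

Fill CYK table bottom-up, restricted to cells inside w[3..4]:
  [3..3]={A,B,C,T1}  "b"  orig:{A,B,C}
  [4..4]={A,B,C,T1}  "b"  orig:{A,B,C}
  [3..4]={A,B,S}  "bb"

Original NTs in T[3,4] deriving "bb": ["A", "B", "S"]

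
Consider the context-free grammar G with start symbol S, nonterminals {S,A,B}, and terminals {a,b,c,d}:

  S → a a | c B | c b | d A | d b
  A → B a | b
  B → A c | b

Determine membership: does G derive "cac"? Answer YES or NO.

CNF form of G:
  S -> T0 T0 | T1 B | T1 T2 | T3 A | T3 T2
  A -> B T0 | b
  B -> A T1 | b
  T0 -> a
  T1 -> c
  T2 -> b
  T3 -> d

Fill CYK table bottom-up:
  cell(0,0) c: {T1}  orig:{}
  cell(1,1) a: {T0}  orig:{}
  cell(2,2) c: {T1}  orig:{}
  cell(0,1) ca: ∅
  cell(1,2) ac: ∅
  cell(0,2) cac: ∅

S ∉ T[0,2] ⇒ NO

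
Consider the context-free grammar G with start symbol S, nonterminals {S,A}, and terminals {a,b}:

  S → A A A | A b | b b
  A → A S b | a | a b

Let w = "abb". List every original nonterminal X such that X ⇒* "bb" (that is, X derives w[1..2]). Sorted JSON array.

CNF form of G:
  S -> A T0 | A X3 | T0 T0
  A -> A X2 | T1 T0 | a
  T0 -> b
  T1 -> a
  X2 -> S T0
  X3 -> A A

CYK table (by increasing span) — only the sub-triangle for w[1..2]:
  T[1,1] 'b' = {T0}  orig:{}
  T[2,2] 'b' = {T0}  orig:{}
  T[1,2] 'bb' = {S}

Original NTs in T[1,2] deriving "bb": ["S"]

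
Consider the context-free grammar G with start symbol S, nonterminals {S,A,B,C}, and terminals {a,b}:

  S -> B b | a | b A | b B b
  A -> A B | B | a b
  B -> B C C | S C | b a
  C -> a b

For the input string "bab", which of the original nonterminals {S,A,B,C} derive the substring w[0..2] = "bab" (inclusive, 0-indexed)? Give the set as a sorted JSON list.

CNF form of G:
  S -> B T1 | T1 A | T1 X4 | a
  A -> A B | B X2 | S C | T0 T1 | T1 T0
  B -> B X3 | S C | T1 T0
  C -> T0 T1
  T0 -> a
  T1 -> b
  X2 -> C C
  X3 -> C C
  X4 -> B T1

Fill CYK table bottom-up — only the sub-triangle for w[0..2]:
  T[0,0] 'b' = {T1}  orig:{}
  T[1,1] 'a' = {S,T0}  orig:{S}
  T[2,2] 'b' = {T1}  orig:{}
  T[0,1] 'ba' = {A,B}
  T[1,2] 'ab' = {A,C}
  T[0,2] 'bab' = {S,X4}  orig:{S}

Original NTs in T[0,2] deriving "bab": ["S"]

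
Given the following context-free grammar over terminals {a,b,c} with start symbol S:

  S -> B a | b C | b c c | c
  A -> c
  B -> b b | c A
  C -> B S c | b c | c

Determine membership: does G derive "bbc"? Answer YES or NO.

Convert to CNF:
  S -> B T2 | T0 C | T0 X4 | c
  A -> c
  B -> T0 T0 | T1 A
  C -> B X3 | T0 T1 | c
  T0 -> b
  T1 -> c
  T2 -> a
  X3 -> S T1
  X4 -> T1 T1

Fill CYK table bottom-up:
  T[0,0] 'b' = {T0}  orig:{}
  T[1,1] 'b' = {T0}  orig:{}
  T[2,2] 'c' = {A,C,S,T1}  orig:{A,C,S}
  T[0,1] 'bb' = {B}
  T[1,2] 'bc' = {C,S}
  T[0,2] 'bbc' = {S}

S ∈ T[0,2] ⇒ YES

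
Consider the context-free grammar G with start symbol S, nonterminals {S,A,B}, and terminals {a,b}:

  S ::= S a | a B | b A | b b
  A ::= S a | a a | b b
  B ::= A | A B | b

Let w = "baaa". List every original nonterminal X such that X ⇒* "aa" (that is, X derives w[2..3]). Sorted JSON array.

Convert to CNF:
  S -> S T0 | T0 B | T1 A | T1 T1
  A -> S T0 | T0 T0 | T1 T1
  B -> A B | S T0 | T0 T0 | T1 T1 | b
  T0 -> a
  T1 -> b

CYK table (by increasing span) (cells [i..j] with 2 ≤ i ≤ j ≤ 3 only):
  [2..2]={T0}  "a"  orig:{}
  [3..3]={T0}  "a"  orig:{}
  [2..3]={A,B}  "aa"

Original NTs in T[2,3] deriving "aa": ["A", "B"]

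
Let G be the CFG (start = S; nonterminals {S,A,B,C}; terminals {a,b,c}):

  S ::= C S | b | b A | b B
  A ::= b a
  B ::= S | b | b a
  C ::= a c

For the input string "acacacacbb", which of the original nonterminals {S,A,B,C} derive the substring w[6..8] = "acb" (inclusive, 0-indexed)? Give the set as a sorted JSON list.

CNF form of G:
  S -> C S | T0 A | T0 B | b
  A -> T0 T1
  B -> C S | T0 A | T0 B | T0 T1 | b
  C -> T1 T2
  T0 -> b
  T1 -> a
  T2 -> c

Fill CYK table bottom-up — only the sub-triangle for w[6..8]:
  [6..6]={T1}  "a"  orig:{}
  [7..7]={T2}  "c"  orig:{}
  [8..8]={B,S,T0}  "b"  orig:{B,S}
  [6..7]={C}  "ac"
  [7..8]=∅  "cb"
  [6..8]={B,S}  "acb"

Original NTs in T[6,8] deriving "acb": ["B", "S"]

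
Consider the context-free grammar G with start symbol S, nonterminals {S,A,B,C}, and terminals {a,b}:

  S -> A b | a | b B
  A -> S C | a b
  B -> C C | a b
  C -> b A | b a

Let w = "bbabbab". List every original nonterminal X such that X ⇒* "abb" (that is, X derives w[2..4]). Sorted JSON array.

CNF form of G:
  S -> A T1 | T1 B | a
  A -> S C | T0 T1
  B -> C C | T0 T1
  C -> T1 A | T1 T0
  T0 -> a
  T1 -> b

CYK fill, restricted to cells inside w[2..4]:
  T[2,2] 'a' = {S,T0}  orig:{S}
  T[3,3] 'b' = {T1}  orig:{}
  T[4,4] 'b' = {T1}  orig:{}
  T[2,3] 'ab' = {A,B}
  T[3,4] 'bb' = ∅
  T[2,4] 'abb' = {S}

Original NTs in T[2,4] deriving "abb": ["S"]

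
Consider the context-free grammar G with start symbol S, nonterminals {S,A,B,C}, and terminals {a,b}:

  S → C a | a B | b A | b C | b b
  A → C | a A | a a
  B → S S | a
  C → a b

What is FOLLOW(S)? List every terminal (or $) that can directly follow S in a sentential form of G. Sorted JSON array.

FIRST iteration:
round 1:
  A via A→a A: +{a}
  B via B→a: +{a}
  C via C→a b: +{a}
  S via S→C a: +{a}
  S via S→b A: +{b}
  FIRST[S]={a,b}  FIRST[A]={a}  FIRST[B]={a}  FIRST[C]={a}
round 2:
  B via B→S S: +{b}
  FIRST[S]={a,b}  FIRST[A]={a}  FIRST[B]={a,b}  FIRST[C]={a}
round 3: (no change)
  FIRST[S]={a,b}  FIRST[A]={a}  FIRST[B]={a,b}  FIRST[C]={a}

Compute FOLLOW by fixpoint:
initialize: $ ∈ FOLLOW(S)
round 1:
  B→S S: FOLLOW(S) ⊇ FIRST(S) = {a,b}; new: +{a,b}
  S→C a: FOLLOW(C) ⊇ FIRST(a) = {a}; new: +{a}
  S→a B: FOLLOW(B) ⊇ FOLLOW(S) ⊇ {$,a,b}; new: +{$,a,b}
  S→b A: FOLLOW(A) ⊇ FOLLOW(S) ⊇ {$,a,b}; new: +{$,a,b}
  S→b C: FOLLOW(C) ⊇ FOLLOW(S) ⊇ {$,a,b}; new: +{$,b}
  FOLLOW(S)={$,a,b}  FOLLOW(A)={$,a,b}  FOLLOW(B)={$,a,b}  FOLLOW(C)={$,a,b}
round 2: (stable)
  FOLLOW(S)={$,a,b}  FOLLOW(A)={$,a,b}  FOLLOW(B)={$,a,b}  FOLLOW(C)={$,a,b}

FOLLOW(S) = ["$", "a", "b"]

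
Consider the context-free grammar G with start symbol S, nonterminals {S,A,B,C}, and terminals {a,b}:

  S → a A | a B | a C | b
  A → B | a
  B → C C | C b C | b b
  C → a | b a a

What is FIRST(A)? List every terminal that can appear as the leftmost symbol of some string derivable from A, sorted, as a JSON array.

FIRST sets, iterate to fixpoint:
iter 1:
  A via A→a: +{a}
  B via B→b b: +{b}
  C via C→a: +{a}
  C via C→b a a: +{b}
  S via S→a A: +{a}
  S via S→b: +{b}
  S: {a,b}  A: {a}  B: {b}  C: {a,b}
iter 2:
  A via A→B: +{b}
  B via B→C C: +{a}
  S: {a,b}  A: {a,b}  B: {a,b}  C: {a,b}
iter 3: done
  S: {a,b}  A: {a,b}  B: {a,b}  C: {a,b}

FIRST(A) = ["a", "b"]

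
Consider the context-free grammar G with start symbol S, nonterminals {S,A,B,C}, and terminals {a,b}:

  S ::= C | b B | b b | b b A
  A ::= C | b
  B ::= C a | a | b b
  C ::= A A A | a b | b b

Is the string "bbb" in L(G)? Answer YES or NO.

CNF form of G:
  S -> A X4 | T0 T1 | T1 B | T1 T1 | T1 X5
  A -> A X2 | T0 T1 | T1 T1 | b
  B -> C T0 | T1 T1 | a
  C -> A X3 | T0 T1 | T1 T1
  T0 -> a
  T1 -> b
  X2 -> A A
  X3 -> A A
  X4 -> A A
  X5 -> T1 A

CYK fill:
  [0..0]={A,T1}  "b"  orig:{A}
  [1..1]={A,T1}  "b"  orig:{A}
  [2..2]={A,T1}  "b"  orig:{A}
  [0..1]={A,B,C,S,X2,X3,X4,X5}  "bb"  orig:{A,B,C,S}
  [1..2]={A,B,C,S,X2,X3,X4,X5}  "bb"  orig:{A,B,C,S}
  [0..2]={A,C,S,X2,X3,X4,X5}  "bbb"  orig:{A,C,S}

S ∈ T[0,2] ⇒ YES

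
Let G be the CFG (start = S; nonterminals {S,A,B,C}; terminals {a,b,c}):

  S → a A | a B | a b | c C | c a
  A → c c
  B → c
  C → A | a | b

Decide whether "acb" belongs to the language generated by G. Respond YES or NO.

CNF form of G:
  S -> T0 C | T0 T1 | T1 A | T1 B | T1 T2
  A -> T0 T0
  B -> c
  C -> T0 T0 | a | b
  T0 -> c
  T1 -> a
  T2 -> b

Fill CYK table bottom-up:
  T[0,0] 'a' = {C,T1}  orig:{C}
  T[1,1] 'c' = {B,T0}  orig:{B}
  T[2,2] 'b' = {C,T2}  orig:{C}
  T[0,1] 'ac' = {S}
  T[1,2] 'cb' = {S}
  T[0,2] 'acb' = ∅

S ∉ T[0,2] ⇒ NO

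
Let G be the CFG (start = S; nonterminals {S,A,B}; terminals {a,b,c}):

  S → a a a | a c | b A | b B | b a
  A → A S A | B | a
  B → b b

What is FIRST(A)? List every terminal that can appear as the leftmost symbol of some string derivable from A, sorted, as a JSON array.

Compute FIRST by fixpoint:
round 1:
  A via A→a: +{a}
  B via B→b b: +{b}
  S via S→a a a: +{a}
  S via S→b A: +{b}
  FIRST(S)={a,b}  FIRST(A)={a}  FIRST(B)={b}
round 2:
  A via A→B: +{b}
  FIRST(S)={a,b}  FIRST(A)={a,b}  FIRST(B)={b}
round 3: — fixpoint
  FIRST(S)={a,b}  FIRST(A)={a,b}  FIRST(B)={b}

FIRST(A) = ["a", "b"]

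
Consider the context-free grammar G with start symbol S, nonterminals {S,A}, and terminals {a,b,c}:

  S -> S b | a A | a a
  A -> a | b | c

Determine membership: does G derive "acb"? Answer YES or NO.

Convert to CNF:
  S -> S T0 | T1 A | T1 T1
  A -> a | b | c
  T0 -> b
  T1 -> a

CYK fill:
  [0..0]={A,T1}  "a"  orig:{A}
  [1..1]={A}  "c"
  [2..2]={A,T0}  "b"  orig:{A}
  [0..1]={S}  "ac"
  [1..2]=∅  "cb"
  [0..2]={S}  "acb"

S ∈ T[0,2] ⇒ YES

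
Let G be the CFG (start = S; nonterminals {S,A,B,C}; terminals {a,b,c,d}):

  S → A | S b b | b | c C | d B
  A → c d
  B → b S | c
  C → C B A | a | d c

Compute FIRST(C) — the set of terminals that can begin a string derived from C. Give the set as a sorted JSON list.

FIRST iteration:
pass 1:
  A via A→c d: +{c}
  B via B→b S: +{b}
  B via B→c: +{c}
  C via C→a: +{a}
  C via C→d c: +{d}
  S via S→A: +{c}
  S via S→b: +{b}
  S via S→d B: +{d}
  S: {b,c,d}  A: {c}  B: {b,c}  C: {a,d}
pass 2: — fixpoint
  S: {b,c,d}  A: {c}  B: {b,c}  C: {a,d}

FIRST(C) = ["a", "d"]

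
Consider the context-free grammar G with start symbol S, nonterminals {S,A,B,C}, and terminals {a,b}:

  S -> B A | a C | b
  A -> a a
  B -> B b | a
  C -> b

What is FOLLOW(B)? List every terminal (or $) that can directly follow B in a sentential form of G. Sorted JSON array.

FIRST iteration:
iter 1:
  A via A→a a: +{a}
  B via B→a: +{a}
  C via C→b: +{b}
  S via S→B A: +{a}
  S via S→b: +{b}
  FIRST[S]={a,b}  FIRST[A]={a}  FIRST[B]={a}  FIRST[C]={b}
iter 2: — fixpoint
  FIRST[S]={a,b}  FIRST[A]={a}  FIRST[B]={a}  FIRST[C]={b}

Compute FOLLOW by fixpoint:
FOLLOW(S) := {$}
[1]
  B→B b: FOLLOW(B) ⊇ FIRST(b) = {b}; new: +{b}
  S→B A: FOLLOW(B) ⊇ FIRST(A) = {a}; new: +{a}
  S→B A: FOLLOW(A) ⊇ FOLLOW(S) ⊇ {$}; new: +{$}
  S→a C: FOLLOW(C) ⊇ FOLLOW(S) ⊇ {$}; new: +{$}
  FOLLOW(S)={$}  FOLLOW(A)={$}  FOLLOW(B)={a,b}  FOLLOW(C)={$}
[2] (no change)
  FOLLOW(S)={$}  FOLLOW(A)={$}  FOLLOW(B)={a,b}  FOLLOW(C)={$}

FOLLOW(B) = ["a", "b"]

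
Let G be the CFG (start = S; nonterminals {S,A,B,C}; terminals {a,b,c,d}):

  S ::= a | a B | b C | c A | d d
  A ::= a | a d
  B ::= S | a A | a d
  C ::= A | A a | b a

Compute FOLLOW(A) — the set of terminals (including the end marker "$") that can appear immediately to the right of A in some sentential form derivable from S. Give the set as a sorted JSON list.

FIRST sets, iterate to fixpoint:
pass 1:
  A via A→a: +{a}
  B via B→a A: +{a}
  C via C→A: +{a}
  C via C→b a: +{b}
  S via S→a: +{a}
  S via S→b C: +{b}
  S via S→c A: +{c}
  S via S→d d: +{d}
  FIRST(S)={a,b,c,d}  FIRST(A)={a}  FIRST(B)={a}  FIRST(C)={a,b}
pass 2:
  B via B→S: +{b,c,d}
  FIRST(S)={a,b,c,d}  FIRST(A)={a}  FIRST(B)={a,b,c,d}  FIRST(C)={a,b}
pass 3: (stable)
  FIRST(S)={a,b,c,d}  FIRST(A)={a}  FIRST(B)={a,b,c,d}  FIRST(C)={a,b}

FOLLOW iteration:
initialize: $ ∈ FOLLOW(S)
round 1:
  C→A a: FOLLOW(A) ⊇ FIRST(a) = {a}; new: +{a}
  S→a B: FOLLOW(B) ⊇ FOLLOW(S) ⊇ {$}; new: +{$}
  S→b C: FOLLOW(C) ⊇ FOLLOW(S) ⊇ {$}; new: +{$}
  S→c A: FOLLOW(A) ⊇ FOLLOW(S) ⊇ {$}; new: +{$}
  FOLLOW(S)={$}  FOLLOW(A)={$,a}  FOLLOW(B)={$}  FOLLOW(C)={$}
round 2: done
  FOLLOW(S)={$}  FOLLOW(A)={$,a}  FOLLOW(B)={$}  FOLLOW(C)={$}

FOLLOW(A) = ["$", "a"]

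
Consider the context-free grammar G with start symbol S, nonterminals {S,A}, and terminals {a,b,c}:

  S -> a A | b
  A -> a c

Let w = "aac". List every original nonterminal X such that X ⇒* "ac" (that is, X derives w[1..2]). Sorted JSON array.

CNF form of G:
  S -> T0 A | b
  A -> T0 T1
  T0 -> a
  T1 -> c

Fill CYK table bottom-up (cells [i..j] with 1 ≤ i ≤ j ≤ 2 only):
  cell(1,1) a: {T0}  orig:{}
  cell(2,2) c: {T1}  orig:{}
  cell(1,2) ac: {A}

Original NTs in T[1,2] deriving "ac": ["A"]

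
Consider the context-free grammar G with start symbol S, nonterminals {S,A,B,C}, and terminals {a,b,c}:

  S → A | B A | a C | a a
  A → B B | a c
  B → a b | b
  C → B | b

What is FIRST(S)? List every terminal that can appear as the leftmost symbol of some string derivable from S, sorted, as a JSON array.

FIRST iteration:
[1]
  A via A→a c: +{a}
  B via B→a b: +{a}
  B via B→b: +{b}
  C via C→B: +{a,b}
  S via S→A: +{a}
  S via S→B A: +{b}
  FIRST(S)={a,b}  FIRST(A)={a}  FIRST(B)={a,b}  FIRST(C)={a,b}
[2]
  A via A→B B: +{b}
  FIRST(S)={a,b}  FIRST(A)={a,b}  FIRST(B)={a,b}  FIRST(C)={a,b}
[3] done
  FIRST(S)={a,b}  FIRST(A)={a,b}  FIRST(B)={a,b}  FIRST(C)={a,b}

FIRST(S) = ["a", "b"]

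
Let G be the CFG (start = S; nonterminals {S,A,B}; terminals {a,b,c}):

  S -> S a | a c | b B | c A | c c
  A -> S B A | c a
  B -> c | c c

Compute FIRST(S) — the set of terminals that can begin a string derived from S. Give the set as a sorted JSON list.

Compute FIRST by fixpoint:
pass 1:
  A via A→c a: +{c}
  B via B→c: +{c}
  S via S→a c: +{a}
  S via S→b B: +{b}
  S via S→c A: +{c}
  FIRST[S]={a,b,c}  FIRST[A]={c}  FIRST[B]={c}
pass 2:
  A via A→S B A: +{a,b}
  FIRST[S]={a,b,c}  FIRST[A]={a,b,c}  FIRST[B]={c}
pass 3: — fixpoint
  FIRST[S]={a,b,c}  FIRST[A]={a,b,c}  FIRST[B]={c}

FIRST(S) = ["a", "b", "c"]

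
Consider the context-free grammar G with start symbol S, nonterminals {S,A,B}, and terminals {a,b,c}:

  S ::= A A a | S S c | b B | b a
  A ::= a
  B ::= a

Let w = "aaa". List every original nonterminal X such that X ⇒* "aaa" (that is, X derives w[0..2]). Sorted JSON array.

CNF form of G:
  S -> A X3 | S X4 | T2 B | T2 T0
  A -> a
  B -> a
  T0 -> a
  T1 -> c
  T2 -> b
  X3 -> A T0
  X4 -> S T1

CYK fill — only the sub-triangle for w[0..2]:
  T[0,0] 'a' = {A,B,T0}  orig:{A,B}
  T[1,1] 'a' = {A,B,T0}  orig:{A,B}
  T[2,2] 'a' = {A,B,T0}  orig:{A,B}
  T[0,1] 'aa' = {X3}  orig:{}
  T[1,2] 'aa' = {X3}  orig:{}
  T[0,2] 'aaa' = {S}

Original NTs in T[0,2] deriving "aaa": ["S"]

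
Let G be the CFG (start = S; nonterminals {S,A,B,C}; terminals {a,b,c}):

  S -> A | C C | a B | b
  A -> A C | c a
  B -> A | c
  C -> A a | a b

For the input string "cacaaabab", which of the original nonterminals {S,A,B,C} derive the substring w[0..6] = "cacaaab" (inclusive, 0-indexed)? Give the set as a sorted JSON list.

Convert to CNF:
  S -> A C | C C | T0 T1 | T1 B | b
  A -> A C | T0 T1
  B -> A C | T0 T1 | c
  C -> A T1 | T1 T2
  T0 -> c
  T1 -> a
  T2 -> b

Fill CYK table bottom-up — only the sub-triangle for w[0..6]:
  [0..0]={B,T0}  "c"  orig:{B}
  [1..1]={T1}  "a"  orig:{}
  [2..2]={B,T0}  "c"  orig:{B}
  [3..3]={T1}  "a"  orig:{}
  [4..4]={T1}  "a"  orig:{}
  [5..5]={T1}  "a"  orig:{}
  [6..6]={S,T2}  "b"  orig:{S}
  [0..1]={A,B,S}  "ca"
  [1..2]={S}  "ac"
  [2..3]={A,B,S}  "ca"
  [3..4]=∅  "aa"
  [4..5]=∅  "aa"
  [5..6]={C}  "ab"
  [0..2]=∅  "cac"
  [1..3]={S}  "aca"
  [2..4]={C}  "caa"
  [3..5]=∅  "aaa"
  [4..6]=∅  "aab"
  [0..3]=∅  "caca"
  [1..4]=∅  "acaa"
  [2..5]=∅  "caaa"
  [3..6]=∅  "aaab"
  [0..4]={A,B,S}  "cacaa"
  [1..5]=∅  "acaaa"
  [2..6]={S}  "caaab"
  [0..5]={C}  "cacaaa"
  [1..6]=∅  "acaaab"
  [0..6]={A,B,S}  "cacaaab"

Original NTs in T[0,6] deriving "cacaaab": ["A", "B", "S"]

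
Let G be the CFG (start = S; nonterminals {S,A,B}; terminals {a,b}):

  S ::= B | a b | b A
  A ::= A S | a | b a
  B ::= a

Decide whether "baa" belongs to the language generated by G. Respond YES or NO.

Convert to CNF:
  S -> T0 A | T1 T0 | a
  A -> A S | T0 T1 | a
  B -> a
  T0 -> b
  T1 -> a

Fill CYK table bottom-up:
  T[0,0] 'b' = {T0}  orig:{}
  T[1,1] 'a' = {A,B,S,T1}  orig:{A,B,S}
  T[2,2] 'a' = {A,B,S,T1}  orig:{A,B,S}
  T[0,1] 'ba' = {A,S}
  T[1,2] 'aa' = {A}
  T[0,2] 'baa' = {A,S}

S ∈ T[0,2] ⇒ YES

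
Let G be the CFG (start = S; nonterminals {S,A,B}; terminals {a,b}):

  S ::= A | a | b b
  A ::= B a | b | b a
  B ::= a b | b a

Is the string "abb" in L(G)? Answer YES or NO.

Convert to CNF:
  S -> B T0 | T1 T0 | T1 T1 | a | b
  A -> B T0 | T1 T0 | b
  B -> T0 T1 | T1 T0
  T0 -> a
  T1 -> b

CYK fill:
  T[0,0] 'a' = {S,T0}  orig:{S}
  T[1,1] 'b' = {A,S,T1}  orig:{A,S}
  T[2,2] 'b' = {A,S,T1}  orig:{A,S}
  T[0,1] 'ab' = {B}
  T[1,2] 'bb' = {S}
  T[0,2] 'abb' = ∅

S ∉ T[0,2] ⇒ NO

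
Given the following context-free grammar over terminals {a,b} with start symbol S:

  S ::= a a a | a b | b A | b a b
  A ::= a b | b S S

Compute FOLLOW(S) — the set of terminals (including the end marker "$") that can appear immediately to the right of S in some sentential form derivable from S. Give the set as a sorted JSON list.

FIRST sets, iterate to fixpoint:
iter 1:
  A via A→a b: +{a}
  A via A→b S S: +{b}
  S via S→a a a: +{a}
  S via S→b A: +{b}
  S: {a,b}  A: {a,b}
iter 2: — fixpoint
  S: {a,b}  A: {a,b}

FOLLOW sets:
seed FOLLOW(S) with $
round 1:
  A→b S S: FOLLOW(S) ⊇ FIRST(S) = {a,b}; new: +{a,b}
  S→b A: FOLLOW(A) ⊇ FOLLOW(S) ⊇ {$,a,b}; new: +{$,a,b}
  FOLLOW[S]={$,a,b}  FOLLOW[A]={$,a,b}
round 2: done
  FOLLOW[S]={$,a,b}  FOLLOW[A]={$,a,b}

FOLLOW(S) = ["$", "a", "b"]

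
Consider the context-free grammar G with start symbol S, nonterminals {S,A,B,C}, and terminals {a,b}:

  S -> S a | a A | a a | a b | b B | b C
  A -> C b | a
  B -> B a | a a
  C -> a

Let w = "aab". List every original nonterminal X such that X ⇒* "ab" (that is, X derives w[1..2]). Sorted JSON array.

CNF form of G:
  S -> S T1 | T0 B | T0 C | T1 A | T1 T0 | T1 T1
  A -> C T0 | a
  B -> B T1 | T1 T1
  C -> a
  T0 -> b
  T1 -> a

CYK table (by increasing span) — only the sub-triangle for w[1..2]:
  [1..1]={A,C,T1}  "a"  orig:{A,C}
  [2..2]={T0}  "b"  orig:{}
  [1..2]={A,S}  "ab"

Original NTs in T[1,2] deriving "ab": ["A", "S"]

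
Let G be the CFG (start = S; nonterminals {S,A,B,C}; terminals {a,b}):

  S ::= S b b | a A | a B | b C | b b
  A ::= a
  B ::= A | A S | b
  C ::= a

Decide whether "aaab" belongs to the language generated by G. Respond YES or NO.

Convert to CNF:
  S -> S X2 | T0 C | T0 T0 | T1 A | T1 B
  A -> a
  B -> A S | a | b
  C -> a
  T0 -> b
  T1 -> a
  X2 -> T0 T0

CYK fill:
  T[0,0] 'a' = {A,B,C,T1}  orig:{A,B,C}
  T[1,1] 'a' = {A,B,C,T1}  orig:{A,B,C}
  T[2,2] 'a' = {A,B,C,T1}  orig:{A,B,C}
  T[3,3] 'b' = {B,T0}  orig:{B}
  T[0,1] 'aa' = {S}
  T[1,2] 'aa' = {S}
  T[2,3] 'ab' = {S}
  T[0,2] 'aaa' = {B}
  T[1,3] 'aab' = {B}
  T[0,3] 'aaab' = {S}

S ∈ T[0,3] ⇒ YES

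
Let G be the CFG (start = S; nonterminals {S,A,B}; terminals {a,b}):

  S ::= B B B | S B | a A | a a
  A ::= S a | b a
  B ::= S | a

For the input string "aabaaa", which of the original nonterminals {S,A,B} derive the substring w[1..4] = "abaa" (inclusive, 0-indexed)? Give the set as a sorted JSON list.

Convert to CNF:
  S -> B X3 | S B | T0 A | T0 T0
  A -> S T0 | T1 T0
  B -> B X2 | S B | T0 A | T0 T0 | a
  T0 -> a
  T1 -> b
  X2 -> B B
  X3 -> B B

CYK fill (cells [i..j] with 1 ≤ i ≤ j ≤ 4 only):
  [1..1]={B,T0}  "a"  orig:{B}
  [2..2]={T1}  "b"  orig:{}
  [3..3]={B,T0}  "a"  orig:{B}
  [4..4]={B,T0}  "a"  orig:{B}
  [1..2]=∅  "ab"
  [2..3]={A}  "ba"
  [3..4]={B,S,X2,X3}  "aa"  orig:{B,S}
  [1..3]={B,S}  "aba"
  [2..4]=∅  "baa"
  [1..4]={A,B,S,X2,X3}  "abaa"  orig:{A,B,S}

Original NTs in T[1,4] deriving "abaa": ["A", "B", "S"]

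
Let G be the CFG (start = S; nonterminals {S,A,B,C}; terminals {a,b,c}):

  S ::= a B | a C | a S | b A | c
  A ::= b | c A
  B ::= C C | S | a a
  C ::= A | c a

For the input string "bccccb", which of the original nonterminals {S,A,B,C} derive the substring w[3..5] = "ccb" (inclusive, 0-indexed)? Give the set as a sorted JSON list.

Convert to CNF:
  S -> T1 B | T1 C | T1 S | T2 A | c
  A -> T0 A | b
  B -> C C | T1 B | T1 C | T1 S | T1 T1 | T2 A | c
  C -> T0 A | T0 T1 | b
  T0 -> c
  T1 -> a
  T2 -> b

Fill CYK table bottom-up, restricted to cells inside w[3..5]:
  cell(3,3) c: {B,S,T0}  orig:{B,S}
  cell(4,4) c: {B,S,T0}  orig:{B,S}
  cell(5,5) b: {A,C,T2}  orig:{A,C}
  cell(3,4) cc: ∅
  cell(4,5) cb: {A,C}
  cell(3,5) ccb: {A,C}

Original NTs in T[3,5] deriving "ccb": ["A", "C"]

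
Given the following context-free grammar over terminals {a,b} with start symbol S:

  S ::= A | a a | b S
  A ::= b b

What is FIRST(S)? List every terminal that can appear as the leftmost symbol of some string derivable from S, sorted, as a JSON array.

FIRST iteration:
pass 1:
  A via A→b b: +{b}
  S via S→A: +{b}
  S via S→a a: +{a}
  FIRST[S]={a,b}  FIRST[A]={b}
pass 2: (no change)
  FIRST[S]={a,b}  FIRST[A]={b}

FIRST(S) = ["a", "b"]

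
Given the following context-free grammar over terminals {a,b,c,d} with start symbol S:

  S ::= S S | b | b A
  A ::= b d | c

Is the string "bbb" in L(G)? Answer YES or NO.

CNF form of G:
  S -> S S | T0 A | b
  A -> T0 T1 | c
  T0 -> b
  T1 -> d

CYK fill:
  T[0,0] 'b' = {S,T0}  orig:{S}
  T[1,1] 'b' = {S,T0}  orig:{S}
  T[2,2] 'b' = {S,T0}  orig:{S}
  T[0,1] 'bb' = {S}
  T[1,2] 'bb' = {S}
  T[0,2] 'bbb' = {S}

S ∈ T[0,2] ⇒ YES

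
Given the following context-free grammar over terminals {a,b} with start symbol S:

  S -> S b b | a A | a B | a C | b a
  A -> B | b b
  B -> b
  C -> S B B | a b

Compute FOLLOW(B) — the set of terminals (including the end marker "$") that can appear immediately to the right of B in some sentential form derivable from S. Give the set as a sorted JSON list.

Compute FIRST by fixpoint:
iter 1:
  A via A→b b: +{b}
  B via B→b: +{b}
  C via C→a b: +{a}
  S via S→a A: +{a}
  S via S→b a: +{b}
  S: {a,b}  A: {b}  B: {b}  C: {a}
iter 2:
  C via C→S B B: +{b}
  S: {a,b}  A: {b}  B: {b}  C: {a,b}
iter 3: done
  S: {a,b}  A: {b}  B: {b}  C: {a,b}

FOLLOW iteration:
FOLLOW(S) := {$}
pass 1:
  C→S B B: FOLLOW(S) ⊇ FIRST(B) = {b}; new: +{b}
  C→S B B: FOLLOW(B) ⊇ FIRST(B) = {b}; new: +{b}
  S→a A: FOLLOW(A) ⊇ FOLLOW(S) ⊇ {$,b}; new: +{$,b}
  S→a B: FOLLOW(B) ⊇ FOLLOW(S) ⊇ {$,b}; new: +{$}
  S→a C: FOLLOW(C) ⊇ FOLLOW(S) ⊇ {$,b}; new: +{$,b}
  FOLLOW(S)={$,b}  FOLLOW(A)={$,b}  FOLLOW(B)={$,b}  FOLLOW(C)={$,b}
pass 2: done
  FOLLOW(S)={$,b}  FOLLOW(A)={$,b}  FOLLOW(B)={$,b}  FOLLOW(C)={$,b}

FOLLOW(B) = ["$", "b"]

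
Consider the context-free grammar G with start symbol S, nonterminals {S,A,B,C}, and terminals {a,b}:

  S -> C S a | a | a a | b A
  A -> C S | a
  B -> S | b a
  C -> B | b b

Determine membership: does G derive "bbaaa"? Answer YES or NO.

Convert to CNF:
  S -> C X4 | T0 T0 | T1 A | a
  A -> C S | a
  B -> C X2 | T0 T0 | T1 A | T1 T0 | a
  C -> C X3 | T0 T0 | T1 A | T1 T0 | T1 T1 | a
  T0 -> a
  T1 -> b
  X2 -> S T0
  X3 -> S T0
  X4 -> S T0

CYK table (by increasing span):
  cell(0,0) b: {T1}  orig:{}
  cell(1,1) b: {T1}  orig:{}
  cell(2,2) a: {A,B,C,S,T0}  orig:{A,B,C,S}
  cell(3,3) a: {A,B,C,S,T0}  orig:{A,B,C,S}
  cell(4,4) a: {A,B,C,S,T0}  orig:{A,B,C,S}
  cell(0,1) bb: {C}
  cell(1,2) ba: {B,C,S}
  cell(2,3) aa: {A,B,C,S,X2,X3,X4}  orig:{A,B,C,S}
  cell(3,4) aa: {A,B,C,S,X2,X3,X4}  orig:{A,B,C,S}
  cell(0,2) bba: {A}
  cell(1,3) baa: {A,B,C,S,X2,X3,X4}  orig:{A,B,C,S}
  cell(2,4) aaa: {A,B,C,S,X2,X3,X4}  orig:{A,B,C,S}
  cell(0,3) bbaa: {A,B,C,S}
  cell(1,4) baaa: {A,B,C,S,X2,X3,X4}  orig:{A,B,C,S}
  cell(0,4) bbaaa: {A,B,C,S,X2,X3,X4}  orig:{A,B,C,S}

S ∈ T[0,4] ⇒ YES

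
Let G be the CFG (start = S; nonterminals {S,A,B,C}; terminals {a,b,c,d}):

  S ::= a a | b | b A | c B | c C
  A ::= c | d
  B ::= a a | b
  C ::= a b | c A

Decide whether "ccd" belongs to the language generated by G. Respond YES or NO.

CNF form of G:
  S -> T0 T0 | T1 A | T2 B | T2 C | b
  A -> c | d
  B -> T0 T0 | b
  C -> T0 T1 | T2 A
  T0 -> a
  T1 -> b
  T2 -> c

CYK fill:
  cell(0,0) c: {A,T2}  orig:{A}
  cell(1,1) c: {A,T2}  orig:{A}
  cell(2,2) d: {A}
  cell(0,1) cc: {C}
  cell(1,2) cd: {C}
  cell(0,2) ccd: {S}

S ∈ T[0,2] ⇒ YES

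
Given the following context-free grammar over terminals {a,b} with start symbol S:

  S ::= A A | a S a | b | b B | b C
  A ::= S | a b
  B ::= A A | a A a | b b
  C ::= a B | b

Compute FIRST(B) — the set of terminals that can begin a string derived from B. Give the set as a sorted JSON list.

FIRST sets, iterate to fixpoint:
pass 1:
  A via A→a b: +{a}
  B via B→A A: +{a}
  B via B→b b: +{b}
  C via C→a B: +{a}
  C via C→b: +{b}
  S via S→A A: +{a}
  S via S→b: +{b}
  FIRST[S]={a,b}  FIRST[A]={a}  FIRST[B]={a,b}  FIRST[C]={a,b}
pass 2:
  A via A→S: +{b}
  FIRST[S]={a,b}  FIRST[A]={a,b}  FIRST[B]={a,b}  FIRST[C]={a,b}
pass 3: done
  FIRST[S]={a,b}  FIRST[A]={a,b}  FIRST[B]={a,b}  FIRST[C]={a,b}

FIRST(B) = ["a", "b"]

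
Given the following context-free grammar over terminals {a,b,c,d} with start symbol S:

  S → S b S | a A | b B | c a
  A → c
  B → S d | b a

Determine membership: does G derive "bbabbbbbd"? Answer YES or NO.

CNF form of G:
  S -> S X4 | T1 B | T2 A | T3 T2
  A -> c
  B -> S T0 | T1 T2
  T0 -> d
  T1 -> b
  T2 -> a
  T3 -> c
  X4 -> T1 S

CYK table (by increasing span):
  T[0,0] 'b' = {T1}  orig:{}
  T[1,1] 'b' = {T1}  orig:{}
  T[2,2] 'a' = {T2}  orig:{}
  T[3,3] 'b' = {T1}  orig:{}
  T[4,4] 'b' = {T1}  orig:{}
  T[5,5] 'b' = {T1}  orig:{}
  T[6,6] 'b' = {T1}  orig:{}
  T[7,7] 'b' = {T1}  orig:{}
  T[8,8] 'd' = {T0}  orig:{}
  T[0,1] 'bb' = ∅
  T[1,2] 'ba' = {B}
  T[2,3] 'ab' = ∅
  T[3,4] 'bb' = ∅
  T[4,5] 'bb' = ∅
  T[5,6] 'bb' = ∅
  T[6,7] 'bb' = ∅
  T[7,8] 'bd' = ∅
  T[0,2] 'bba' = {S}
  T[1,3] 'bab' = ∅
  T[2,4] 'abb' = ∅
  T[3,5] 'bbb' = ∅
  T[4,6] 'bbb' = ∅
  T[5,7] 'bbb' = ∅
  T[6,8] 'bbd' = ∅
  T[0,3] 'bbab' = ∅
  T[1,4] 'babb' = ∅
  T[2,5] 'abbb' = ∅
  T[3,6] 'bbbb' = ∅
  T[4,7] 'bbbb' = ∅
  T[5,8] 'bbbd' = ∅
  T[0,4] 'bbabb' = ∅
  T[1,5] 'babbb' = ∅
  T[2,6] 'abbbb' = ∅
  T[3,7] 'bbbbb' = ∅
  T[4,8] 'bbbbd' = ∅
  T[0,5] 'bbabbb' = ∅
  T[1,6] 'babbbb' = ∅
  T[2,7] 'abbbbb' = ∅
  T[3,8] 'bbbbbd' = ∅
  T[0,6] 'bbabbbb' = ∅
  T[1,7] 'babbbbb' = ∅
  T[2,8] 'abbbbbd' = ∅
  T[0,7] 'bbabbbbb' = ∅
  T[1,8] 'babbbbbd' = ∅
  T[0,8] 'bbabbbbbd' = ∅

S ∉ T[0,8] ⇒ NO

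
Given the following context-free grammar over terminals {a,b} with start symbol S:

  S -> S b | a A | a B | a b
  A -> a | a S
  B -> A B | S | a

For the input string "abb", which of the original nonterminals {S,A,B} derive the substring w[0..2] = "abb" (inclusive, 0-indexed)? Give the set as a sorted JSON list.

Convert to CNF:
  S -> S T1 | T0 A | T0 B | T0 T1
  A -> T0 S | a
  B -> A B | S T1 | T0 A | T0 B | T0 T1 | a
  T0 -> a
  T1 -> b

Fill CYK table bottom-up, restricted to cells inside w[0..2]:
  cell(0,0) a: {A,B,T0}  orig:{A,B}
  cell(1,1) b: {T1}  orig:{}
  cell(2,2) b: {T1}  orig:{}
  cell(0,1) ab: {B,S}
  cell(1,2) bb: ∅
  cell(0,2) abb: {B,S}

Original NTs in T[0,2] deriving "abb": ["B", "S"]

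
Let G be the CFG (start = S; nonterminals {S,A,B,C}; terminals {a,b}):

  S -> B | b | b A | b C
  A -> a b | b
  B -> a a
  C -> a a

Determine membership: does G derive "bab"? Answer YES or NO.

CNF form of G:
  S -> T0 T0 | T1 A | T1 C | b
  A -> T0 T1 | b
  B -> T0 T0
  C -> T0 T0
  T0 -> a
  T1 -> b

CYK fill:
  cell(0,0) b: {A,S,T1}  orig:{A,S}
  cell(1,1) a: {T0}  orig:{}
  cell(2,2) b: {A,S,T1}  orig:{A,S}
  cell(0,1) ba: ∅
  cell(1,2) ab: {A}
  cell(0,2) bab: {S}

S ∈ T[0,2] ⇒ YES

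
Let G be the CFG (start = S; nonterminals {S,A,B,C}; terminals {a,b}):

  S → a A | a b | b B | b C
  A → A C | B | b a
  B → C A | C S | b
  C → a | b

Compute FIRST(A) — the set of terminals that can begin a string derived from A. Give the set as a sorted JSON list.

FIRST iteration:
[1]
  A via A→b a: +{b}
  B via B→b: +{b}
  C via C→a: +{a}
  C via C→b: +{b}
  S via S→a A: +{a}
  S via S→b B: +{b}
  FIRST[S]={a,b}  FIRST[A]={b}  FIRST[B]={b}  FIRST[C]={a,b}
[2]
  B via B→C A: +{a}
  FIRST[S]={a,b}  FIRST[A]={b}  FIRST[B]={a,b}  FIRST[C]={a,b}
[3]
  A via A→B: +{a}
  FIRST[S]={a,b}  FIRST[A]={a,b}  FIRST[B]={a,b}  FIRST[C]={a,b}
[4] (stable)
  FIRST[S]={a,b}  FIRST[A]={a,b}  FIRST[B]={a,b}  FIRST[C]={a,b}

FIRST(A) = ["a", "b"]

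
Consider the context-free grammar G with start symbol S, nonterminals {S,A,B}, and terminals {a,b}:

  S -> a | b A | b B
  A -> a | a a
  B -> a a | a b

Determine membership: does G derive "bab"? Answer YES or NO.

Convert to CNF:
  S -> T1 A | T1 B | a
  A -> T0 T0 | a
  B -> T0 T0 | T0 T1
  T0 -> a
  T1 -> b

CYK fill:
  [0..0]={T1}  "b"  orig:{}
  [1..1]={A,S,T0}  "a"  orig:{A,S}
  [2..2]={T1}  "b"  orig:{}
  [0..1]={S}  "ba"
  [1..2]={B}  "ab"
  [0..2]={S}  "bab"

S ∈ T[0,2] ⇒ YES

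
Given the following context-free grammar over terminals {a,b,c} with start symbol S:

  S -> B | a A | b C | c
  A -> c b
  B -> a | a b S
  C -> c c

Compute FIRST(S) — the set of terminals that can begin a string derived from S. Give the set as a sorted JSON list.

Compute FIRST by fixpoint:
round 1:
  A via A→c b: +{c}
  B via B→a: +{a}
  C via C→c c: +{c}
  S via S→B: +{a}
  S via S→b C: +{b}
  S via S→c: +{c}
  S: {a,b,c}  A: {c}  B: {a}  C: {c}
round 2: (no change)
  S: {a,b,c}  A: {c}  B: {a}  C: {c}

FIRST(S) = ["a", "b", "c"]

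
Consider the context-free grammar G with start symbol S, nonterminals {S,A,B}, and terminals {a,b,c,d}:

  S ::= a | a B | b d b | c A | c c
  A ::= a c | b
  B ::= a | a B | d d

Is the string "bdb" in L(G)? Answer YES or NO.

CNF form of G:
  S -> T0 B | T1 A | T1 T1 | T3 X4 | a
  A -> T0 T1 | b
  B -> T0 B | T2 T2 | a
  T0 -> a
  T1 -> c
  T2 -> d
  T3 -> b
  X4 -> T2 T3

Fill CYK table bottom-up:
  T[0,0] 'b' = {A,T3}  orig:{A}
  T[1,1] 'd' = {T2}  orig:{}
  T[2,2] 'b' = {A,T3}  orig:{A}
  T[0,1] 'bd' = ∅
  T[1,2] 'db' = {X4}  orig:{}
  T[0,2] 'bdb' = {S}

S ∈ T[0,2] ⇒ YES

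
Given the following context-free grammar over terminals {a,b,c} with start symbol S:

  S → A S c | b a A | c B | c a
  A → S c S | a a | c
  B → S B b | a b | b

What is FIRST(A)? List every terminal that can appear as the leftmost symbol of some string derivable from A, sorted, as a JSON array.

FIRST sets, iterate to fixpoint:
iter 1:
  A via A→a a: +{a}
  A via A→c: +{c}
  B via B→a b: +{a}
  B via B→b: +{b}
  S via S→A S c: +{a,c}
  S via S→b a A: +{b}
  FIRST[S]={a,b,c}  FIRST[A]={a,c}  FIRST[B]={a,b}
iter 2:
  A via A→S c S: +{b}
  B via B→S B b: +{c}
  FIRST[S]={a,b,c}  FIRST[A]={a,b,c}  FIRST[B]={a,b,c}
iter 3: done
  FIRST[S]={a,b,c}  FIRST[A]={a,b,c}  FIRST[B]={a,b,c}

FIRST(A) = ["a", "b", "c"]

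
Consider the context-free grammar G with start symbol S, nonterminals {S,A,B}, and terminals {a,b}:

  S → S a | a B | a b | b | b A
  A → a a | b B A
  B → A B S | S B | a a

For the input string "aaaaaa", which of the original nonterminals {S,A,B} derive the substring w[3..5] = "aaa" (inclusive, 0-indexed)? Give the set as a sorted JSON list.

Convert to CNF:
  S -> S T0 | T0 B | T0 T1 | T1 A | b
  A -> T0 T0 | T1 X2
  B -> A X3 | S B | T0 T0
  T0 -> a
  T1 -> b
  X2 -> B A
  X3 -> B S

CYK table (by increasing span) — only the sub-triangle for w[3..5]:
  T[3,3] 'a' = {T0}  orig:{}
  T[4,4] 'a' = {T0}  orig:{}
  T[5,5] 'a' = {T0}  orig:{}
  T[3,4] 'aa' = {A,B}
  T[4,5] 'aa' = {A,B}
  T[3,5] 'aaa' = {S}

Original NTs in T[3,5] deriving "aaa": ["S"]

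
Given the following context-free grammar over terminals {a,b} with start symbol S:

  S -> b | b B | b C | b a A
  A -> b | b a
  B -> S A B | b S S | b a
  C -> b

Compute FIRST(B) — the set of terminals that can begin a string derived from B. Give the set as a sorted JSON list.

FIRST iteration:
iter 1:
  A via A→b: +{b}
  B via B→b S S: +{b}
  C via C→b: +{b}
  S via S→b: +{b}
  S: {b}  A: {b}  B: {b}  C: {b}
iter 2: — fixpoint
  S: {b}  A: {b}  B: {b}  C: {b}

FIRST(B) = ["b"]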